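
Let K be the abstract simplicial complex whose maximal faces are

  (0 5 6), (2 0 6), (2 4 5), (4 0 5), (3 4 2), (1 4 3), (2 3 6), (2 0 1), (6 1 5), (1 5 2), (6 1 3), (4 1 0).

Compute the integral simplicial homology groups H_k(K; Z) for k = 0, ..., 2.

K has 7 vertices, 18 edges, 12 triangles.
rank ∂_0 = 0, rank ∂_1 = 6 ⇒ b_0 = 7 − 0 − 6 = 1; all invariant factors of ∂_1 are 1 so no torsion. So H_0 ≅ Z.
rank ∂_1 = 6, rank ∂_2 = 12 ⇒ b_1 = 18 − 6 − 12 = 0; ∂_2 has invariant factor(s) [2] giving torsion. So H_1 ≅ Z/2.
rank ∂_2 = 12, rank ∂_3 = 0 ⇒ b_2 = 12 − 12 − 0 = 0. So H_2 ≅ 0.

H_0 = Z,  H_1 = Z/2,  H_2 = 0.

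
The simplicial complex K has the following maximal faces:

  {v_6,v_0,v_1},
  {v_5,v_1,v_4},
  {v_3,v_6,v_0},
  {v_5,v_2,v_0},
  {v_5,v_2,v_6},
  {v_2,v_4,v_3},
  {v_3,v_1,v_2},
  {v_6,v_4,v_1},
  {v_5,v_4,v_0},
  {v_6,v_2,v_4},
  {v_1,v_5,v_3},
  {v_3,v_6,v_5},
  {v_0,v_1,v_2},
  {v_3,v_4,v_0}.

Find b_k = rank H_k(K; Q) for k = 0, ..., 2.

b_0 = 1, b_1 = 2, b_2 = 1.

Order the vertices as v_0 < v_1 < v_2 < v_3 < v_4 < v_5 < v_6. Listing each simplex with vertices in this order, K has dimension 2 with simplices:

  0-simplices (7): [v_0], [v_1], [v_2], [v_3], [v_4], [v_5], [v_6]
  1-simplices (21): (21 of them)
  2-simplices (14): (14 of them)

giving chain groups C_0 ≅ Z^7, C_1 ≅ Z^21, C_2 ≅ Z^14.

The boundary map ∂_1: C_1 → C_0 is given by ∂[p,q] = [q] − [p]. For instance
  ∂[v_2,v_6] = [v_6] − [v_2].
The resulting 7×21 matrix has rank 6, and its Smith normal form has invariant factors (1,1,1,1,1,1).

Boundary ∂_2: C_2 → C_1 sends each 2-simplex [p,q,r] to [q,r] − [p,r] + [p,q]. For instance
  ∂[v_1,v_4,v_6] = [v_4,v_6] − [v_1,v_6] + [v_1,v_4],
  ∂[v_1,v_2,v_3] = [v_2,v_3] − [v_1,v_3] + [v_1,v_2].
The resulting 21×14 matrix has rank 13, and its Smith normal form has invariant factors (1,1,1,1,1,1,1,1,1,1,1,1,1).

Reading off H_k = ker ∂_k / im ∂_{k+1}:

  H_0: rank C_0 − rank ∂_1 = 7 − 6 = 1, and the invariant factors of ∂_1 are all 1, so H_0 ≅ Z.
  H_1: rank ker ∂_1 − rank ∂_2 = (21 − 6) − 13 = 2, and the invariant factors of ∂_2 are all 1, so H_1 ≅ Z^2.
  H_2: rank ker ∂_2 − rank ∂_3 = (14 − 13) − 0 = 1, and there is no ∂_3, so H_2 ≅ Z.

As a check, the Euler characteristic is 7 − 21 + 14 = 0, which agrees with 1 − 2 + 1 = 0.
(K is a triangulation of the torus T^2.)

Hence the Betti numbers are b_0 = 1, b_1 = 2, b_2 = 1.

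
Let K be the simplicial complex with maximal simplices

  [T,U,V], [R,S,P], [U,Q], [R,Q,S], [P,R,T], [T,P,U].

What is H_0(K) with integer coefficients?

H_0 ≅ Z.

Order the vertices as P < Q < R < S < T < U < V. Listing each simplex with vertices in this order, K has dimension 2 with simplices:

  0-simplices (7): P, Q, R, S, T, U, V
  1-simplices (12): PR, PS, PT, PU, QR, QS, QU, RS, RT, TU, TV, UV
  2-simplices (5): PRS, PRT, PTU, QRS, TUV

Hence C_0 ≅ Z^7, C_1 ≅ Z^12, C_2 ≅ Z^5.

Boundary ∂_1: C_1 → C_0 maps an edge to its endpoints' difference, ∂[p,q] = q − p. For instance
  ∂QR = R − Q.
This gives a 7×12 integer matrix of rank 6; reducing to Smith normal form yields diagonal entries (1,1,1,1,1,1).

∂_2: C_2 → C_1 maps a triangle to the signed sum of its edges. For instance
  ∂QRS = RS − QS + QR,
  ∂PRT = RT − PT + PR.
The resulting 12×5 matrix has rank 5, and its Smith normal form has invariant factors (1,1,1,1,1).

Now H_k = ker ∂_k / im ∂_{k+1}, so:

  H_0: rank C_0 − rank ∂_1 = 7 − 6 = 1, and the invariant factors of ∂_1 are all 1, so H_0 = Z.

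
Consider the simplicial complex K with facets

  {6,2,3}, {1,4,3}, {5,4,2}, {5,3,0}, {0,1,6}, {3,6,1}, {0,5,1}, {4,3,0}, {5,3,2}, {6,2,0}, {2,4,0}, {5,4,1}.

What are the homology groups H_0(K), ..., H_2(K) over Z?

H_0 = Z,  H_1 = Z/2,  H_2 = 0.

Take the total order 0 < 1 < 2 < 3 < 4 < 5 < 6 on the vertex set. Then K (dimension 2) consists of the simplices:

  0-simplices (7): [0], [1], [2], [3], [4], [5], [6]
  1-simplices (18): [0,1], [0,2], [0,3], [0,4], [0,5], [0,6], [1,3], [1,4], [1,5], [1,6], [2,3], [2,4], [2,5], [2,6], [3,4], [3,5], [3,6], [4,5]
  2-simplices (12): [0,1,5], [0,1,6], [0,2,4], [0,2,6], [0,3,4], [0,3,5], [1,3,4], [1,3,6], [1,4,5], [2,3,5], [2,3,6], [2,4,5]

giving chain groups C_0 ≅ Z^7, C_1 ≅ Z^18, C_2 ≅ Z^12.

The boundary map ∂_1: C_1 → C_0 maps an edge to its endpoints' difference, ∂[p,q] = q − p. For instance
  ∂[0,2] = [2] − [0].
This gives a 7×18 integer matrix of rank 6; reducing to Smith normal form yields diagonal entries (1,1,1,1,1,1).

∂_2: C_2 → C_1 sends each 2-simplex [p,q,r] to [q,r] − [p,r] + [p,q]. For instance
  ∂[0,2,4] = [2,4] − [0,4] + [0,2],
  ∂[0,1,6] = [1,6] − [0,6] + [0,1].
The 18×12 boundary matrix has rank 12 and Smith normal form diag(1,1,1,1,1,1,1,1,1,1,1,2).

Now H_k = ker ∂_k / im ∂_{k+1}, so:

  H_0: rank C_0 − rank ∂_1 = 7 − 6 = 1, and the invariant factors of ∂_1 are all 1, so H_0 ≅ Z.
  H_1: rank ker ∂_1 − rank ∂_2 = (18 − 6) − 12 = 0, and ∂_2 has invariant factor 2 > 1, so H_1 ≅ Z/2.
  H_2: rank ker ∂_2 − rank ∂_3 = (12 − 12) − 0 = 0, and there is no ∂_3, so H_2 ≅ 0.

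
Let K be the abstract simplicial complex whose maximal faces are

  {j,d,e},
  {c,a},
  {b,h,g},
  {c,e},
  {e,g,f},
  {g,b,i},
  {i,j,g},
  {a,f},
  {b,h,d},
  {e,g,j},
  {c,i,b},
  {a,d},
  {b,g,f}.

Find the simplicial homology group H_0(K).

H_0 ≅ Z.

K has 10 vertices, 22 edges, 9 triangles.
rank ∂_0 = 0, rank ∂_1 = 9 ⇒ b_0 = 10 − 0 − 9 = 1; all invariant factors of ∂_1 are 1 so no torsion. So H_0 ≅ Z.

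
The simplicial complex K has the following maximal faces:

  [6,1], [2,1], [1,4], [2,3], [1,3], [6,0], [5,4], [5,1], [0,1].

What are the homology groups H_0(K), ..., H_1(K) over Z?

Fix the vertex order 0 < 1 < 2 < 3 < 4 < 5 < 6 and write every simplex with vertices in increasing order. Then dim K = 1 and the simplices of K are:

  0-simplices (7): [0], [1], [2], [3], [4], [5], [6]
  1-simplices (9): [0,1], [0,6], [1,2], [1,3], [1,4], [1,5], [1,6], [2,3], [4,5]

so the chain groups are C_0 ≅ Z^7, C_1 ≅ Z^9.

The boundary map ∂_1: C_1 → C_0 sends each edge [p,q] (with p < q) to q − p.
As a 7×9 matrix over Z this has rank 6, with invariant factors (1,1,1,1,1,1).

Computing H_k = (kernel of ∂_k) / (image of ∂_{k+1}):

  H_0: rank C_0 − rank ∂_1 = 7 − 6 = 1, and the invariant factors of ∂_1 are all 1, so H_0 ≅ Z.
  H_1: rank ker ∂_1 − rank ∂_2 = (9 − 6) − 0 = 3, and there is no ∂_2, so H_1 ≅ Z^3.

(K is a triangulation of a wedge of 3 circles.)

H_0 = Z,  H_1 = Z^3.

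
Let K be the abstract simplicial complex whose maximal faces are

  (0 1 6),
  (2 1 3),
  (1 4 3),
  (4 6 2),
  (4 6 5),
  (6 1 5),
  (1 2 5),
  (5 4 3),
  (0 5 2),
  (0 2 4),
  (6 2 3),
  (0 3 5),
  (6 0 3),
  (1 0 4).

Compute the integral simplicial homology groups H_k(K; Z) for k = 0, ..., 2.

Fix the vertex order 0 < 1 < 2 < 3 < 4 < 5 < 6 and write every simplex with vertices in increasing order. Then dim K = 2 and the simplices of K are:

  0-simplices (7): [0], [1], [2], [3], [4], [5], [6]
  1-simplices (21): [0,1], [0,2], [0,3], [0,4], [0,5], [0,6], [1,2], [1,3], [1,4], [1,5], [1,6], [2,3], [2,4], [2,5], [2,6], [3,4], [3,5], [3,6], [4,5], [4,6], [5,6]
  2-simplices (14): [0,1,4], [0,1,6], [0,2,4], [0,2,5], [0,3,5], [0,3,6], [1,2,3], [1,2,5], [1,3,4], [1,5,6], [2,3,6], [2,4,6], [3,4,5], [4,5,6]

Hence C_0 ≅ Z^7, C_1 ≅ Z^21, C_2 ≅ Z^14.

Boundary ∂_1: C_1 → C_0 sends each edge [p,q] (with p < q) to q − p. For instance
  ∂[0,6] = [6] − [0].
The resulting 7×21 matrix has rank 6, and its Smith normal form has invariant factors (1,1,1,1,1,1).

∂_2: C_2 → C_1 acts by ∂[p,q,r] = [q,r] − [p,r] + [p,q]. For instance
  ∂[1,3,4] = [3,4] − [1,4] + [1,3],
  ∂[0,3,5] = [3,5] − [0,5] + [0,3].
The 21×14 boundary matrix has rank 13 and Smith normal form diag(1,1,1,1,1,1,1,1,1,1,1,1,1).

Reading off H_k = ker ∂_k / im ∂_{k+1}:

  H_0: rank C_0 − rank ∂_1 = 7 − 6 = 1, and the invariant factors of ∂_1 are all 1, so H_0 = Z.
  H_1: rank ker ∂_1 − rank ∂_2 = (21 − 6) − 13 = 2, and the invariant factors of ∂_2 are all 1, so H_1 = Z^2.
  H_2: rank ker ∂_2 − rank ∂_3 = (14 − 13) − 0 = 1, and there is no ∂_3, so H_2 = Z.

H_0 = Z,  H_1 = Z^2,  H_2 = Z.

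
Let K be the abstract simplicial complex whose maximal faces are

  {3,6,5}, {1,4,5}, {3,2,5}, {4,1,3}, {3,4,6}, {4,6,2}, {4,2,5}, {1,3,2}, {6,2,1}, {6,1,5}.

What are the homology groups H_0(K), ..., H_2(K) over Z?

We work with the vertex ordering 1 < 2 < 3 < 4 < 5 < 6. The simplices of K, each written with vertices in increasing order, are:

  0-simplices (6): [1], [2], [3], [4], [5], [6]
  1-simplices (15): [1,2], [1,3], [1,4], [1,5], [1,6], [2,3], [2,4], [2,5], [2,6], [3,4], [3,5], [3,6], [4,5], [4,6], [5,6]
  2-simplices (10): [1,2,3], [1,2,6], [1,3,4], [1,4,5], [1,5,6], [2,3,5], [2,4,5], [2,4,6], [3,4,6], [3,5,6]

so the chain groups are C_0 ≅ Z^6, C_1 ≅ Z^15, C_2 ≅ Z^10.

The boundary map ∂_1: C_1 → C_0 maps an edge to its endpoints' difference, ∂[p,q] = q − p. For instance
  ∂[3,4] = [4] − [3].
This gives a 6×15 integer matrix of rank 5; reducing to Smith normal form yields diagonal entries (1,1,1,1,1).

The boundary map ∂_2: C_2 → C_1 maps a triangle to the signed sum of its edges. For instance
  ∂[1,4,5] = [4,5] − [1,5] + [1,4],
  ∂[1,2,3] = [2,3] − [1,3] + [1,2].
The resulting 15×10 matrix has rank 10, and its Smith normal form has invariant factors (1,1,1,1,1,1,1,1,1,2).

Reading off H_k = ker ∂_k / im ∂_{k+1}:

  H_0: rank C_0 − rank ∂_1 = 6 − 5 = 1, and the invariant factors of ∂_1 are all 1, so H_0 ≅ Z.
  H_1: rank ker ∂_1 − rank ∂_2 = (15 − 5) − 10 = 0, and ∂_2 has invariant factor 2 > 1, so H_1 ≅ Z/2Z.
  H_2: rank ker ∂_2 − rank ∂_3 = (10 − 10) − 0 = 0, and there is no ∂_3, so H_2 ≅ 0.

H_0 ≅ Z,  H_1 ≅ Z/2Z,  H_2 = 0.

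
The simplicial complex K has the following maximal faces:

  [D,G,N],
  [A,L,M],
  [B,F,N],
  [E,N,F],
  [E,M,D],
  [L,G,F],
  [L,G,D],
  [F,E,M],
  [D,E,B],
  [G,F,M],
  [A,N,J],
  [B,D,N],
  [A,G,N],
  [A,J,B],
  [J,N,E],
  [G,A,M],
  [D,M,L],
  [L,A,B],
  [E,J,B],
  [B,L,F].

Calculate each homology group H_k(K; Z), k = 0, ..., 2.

Fix the vertex order A < B < D < E < F < G < J < L < M < N and write every simplex with vertices in increasing order. Then dim K = 2 and the simplices of K are:

  0-simplices (10): A, B, D, E, F, G, J, L, M, N
  1-simplices (30): AB, AG, AJ, AL, AM, AN, BD, BE, BF, BJ, BL, BN, DE, DG, DL, DM, DN, EF, EJ, EM, EN, FG, FL, FM, FN, GL, GM, GN, JN, LM
  2-simplices (20): ABJ, ABL, AGM, AGN, AJN, ALM, BDE, BDN, BEJ, BFL, BFN, DEM, DGL, DGN, DLM, EFM, EFN, EJN, FGL, FGM

giving chain groups C_0 ≅ Z^10, C_1 ≅ Z^30, C_2 ≅ Z^20.

The boundary map ∂_1: C_1 → C_0 is given by ∂[p,q] = [q] − [p]. For instance
  ∂FL = L − F.
This gives a 10×30 integer matrix of rank 9; reducing to Smith normal form yields diagonal entries (1,1,1,1,1,1,1,1,1).

Boundary ∂_2: C_2 → C_1 sends each 2-simplex [p,q,r] to [q,r] − [p,r] + [p,q]. For instance
  ∂FGM = GM − FM + FG,
  ∂BFN = FN − BN + BF.
As a 30×20 matrix over Z this has rank 20, with invariant factors (1,1,1,1,1,1,1,1,1,1,1,1,1,1,1,1,1,1,1,2).

Reading off H_k = ker ∂_k / im ∂_{k+1}:

  H_0: rank C_0 − rank ∂_1 = 10 − 9 = 1, and the invariant factors of ∂_1 are all 1, so H_0 ≅ Z.
  H_1: rank ker ∂_1 − rank ∂_2 = (30 − 9) − 20 = 1, and ∂_2 has invariant factor 2 > 1, so H_1 ≅ Z ⊕ Z/2.
  H_2: rank ker ∂_2 − rank ∂_3 = (20 − 20) − 0 = 0, and there is no ∂_3, so H_2 ≅ 0.

As a check, the Euler characteristic is 10 − 30 + 20 = 0, which agrees with 1 − 1 + 0 = 0.

H_0 = Z,  H_1 = Z ⊕ Z/2,  H_2 = 0.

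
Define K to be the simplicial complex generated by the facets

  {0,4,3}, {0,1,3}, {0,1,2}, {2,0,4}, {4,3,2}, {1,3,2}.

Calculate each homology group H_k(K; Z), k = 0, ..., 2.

K has 5 vertices, 9 edges, 6 triangles.
rank ∂_0 = 0, rank ∂_1 = 4 ⇒ b_0 = 5 − 0 − 4 = 1; all invariant factors of ∂_1 are 1 so no torsion. So H_0 = Z.
rank ∂_1 = 4, rank ∂_2 = 5 ⇒ b_1 = 9 − 4 − 5 = 0; all invariant factors of ∂_2 are 1 so no torsion. So H_1 = 0.
rank ∂_2 = 5, rank ∂_3 = 0 ⇒ b_2 = 6 − 5 − 0 = 1. So H_2 = Z.

H_0 = Z,  H_1 = 0,  H_2 = Z.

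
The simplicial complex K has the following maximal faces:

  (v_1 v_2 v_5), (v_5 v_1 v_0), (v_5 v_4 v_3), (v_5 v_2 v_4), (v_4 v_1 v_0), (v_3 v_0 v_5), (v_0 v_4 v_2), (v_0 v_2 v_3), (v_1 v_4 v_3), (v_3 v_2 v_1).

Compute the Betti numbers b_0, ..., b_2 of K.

b_0 = 1, b_1 = 0, b_2 = 0.

We work with the vertex ordering v_0 < v_1 < v_2 < v_3 < v_4 < v_5. The simplices of K, each written with vertices in increasing order, are:

  0-simplices (6): [v_0], [v_1], [v_2], [v_3], [v_4], [v_5]
  1-simplices (15): (15 of them)
  2-simplices (10): [v_0,v_1,v_4], [v_0,v_1,v_5], [v_0,v_2,v_3], [v_0,v_2,v_4], [v_0,v_3,v_5], [v_1,v_2,v_3], [v_1,v_2,v_5], [v_1,v_3,v_4], [v_2,v_4,v_5], [v_3,v_4,v_5]

giving chain groups C_0 ≅ Z^6, C_1 ≅ Z^15, C_2 ≅ Z^10.

The boundary map ∂_1: C_1 → C_0 maps an edge to its endpoints' difference, ∂[p,q] = q − p.
The resulting 6×15 matrix has rank 5, and its Smith normal form has invariant factors (1,1,1,1,1).

The boundary map ∂_2: C_2 → C_1 acts by ∂[p,q,r] = [q,r] − [p,r] + [p,q]. For instance
  ∂[v_0,v_1,v_4] = [v_1,v_4] − [v_0,v_4] + [v_0,v_1],
  ∂[v_0,v_2,v_3] = [v_2,v_3] − [v_0,v_3] + [v_0,v_2].
The resulting 15×10 matrix has rank 10, and its Smith normal form has invariant factors (1,1,1,1,1,1,1,1,1,2).

Reading off H_k = ker ∂_k / im ∂_{k+1}:

  H_0: rank C_0 − rank ∂_1 = 6 − 5 = 1, and the invariant factors of ∂_1 are all 1, so H_0 ≅ Z.
  H_1: rank ker ∂_1 − rank ∂_2 = (15 − 5) − 10 = 0, and ∂_2 has invariant factor 2 > 1, so H_1 ≅ Z/2.
  H_2: rank ker ∂_2 − rank ∂_3 = (10 − 10) − 0 = 0, and there is no ∂_3, so H_2 ≅ 0.

As a check, the Euler characteristic is 6 − 15 + 10 = 1, which agrees with 1 − 0 + 0 = 1.

Hence the Betti numbers are b_0 = 1, b_1 = 0, b_2 = 0.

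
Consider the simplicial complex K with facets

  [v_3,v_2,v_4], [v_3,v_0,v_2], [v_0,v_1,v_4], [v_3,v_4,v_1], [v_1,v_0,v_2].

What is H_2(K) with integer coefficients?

K has 5 vertices, 10 edges, 5 triangles.
rank ∂_2 = 5, rank ∂_3 = 0 ⇒ b_2 = 5 − 5 − 0 = 0. So H_2 = 0.

H_2 = 0.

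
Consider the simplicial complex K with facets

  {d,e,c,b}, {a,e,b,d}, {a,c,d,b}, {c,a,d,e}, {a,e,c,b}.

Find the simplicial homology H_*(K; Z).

H_0 = Z,  H_1 = 0,  H_2 = 0,  H_3 = Z.

K has 5 vertices, 10 edges, 10 triangles, 5 3-simplices.
rank ∂_0 = 0, rank ∂_1 = 4 ⇒ b_0 = 5 − 0 − 4 = 1; all invariant factors of ∂_1 are 1 so no torsion. So H_0 ≅ Z.
rank ∂_1 = 4, rank ∂_2 = 6 ⇒ b_1 = 10 − 4 − 6 = 0; all invariant factors of ∂_2 are 1 so no torsion. So H_1 ≅ 0.
rank ∂_2 = 6, rank ∂_3 = 4 ⇒ b_2 = 10 − 6 − 4 = 0; all invariant factors of ∂_3 are 1 so no torsion. So H_2 ≅ 0.
rank ∂_3 = 4, rank ∂_4 = 0 ⇒ b_3 = 5 − 4 − 0 = 1. So H_3 ≅ Z.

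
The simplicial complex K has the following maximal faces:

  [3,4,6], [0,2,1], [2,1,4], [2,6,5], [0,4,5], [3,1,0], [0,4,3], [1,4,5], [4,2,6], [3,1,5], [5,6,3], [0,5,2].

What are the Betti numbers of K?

K has 7 vertices, 18 edges, 12 triangles.
rank ∂_0 = 0, rank ∂_1 = 6 ⇒ b_0 = 7 − 0 − 6 = 1; all invariant factors of ∂_1 are 1 so no torsion. So H_0 ≅ Z.
rank ∂_1 = 6, rank ∂_2 = 12 ⇒ b_1 = 18 − 6 − 12 = 0; ∂_2 has invariant factor(s) [2] giving torsion. So H_1 ≅ Z/2.
rank ∂_2 = 12, rank ∂_3 = 0 ⇒ b_2 = 12 − 12 − 0 = 0. So H_2 ≅ 0.

b_0 = 1, b_1 = 0, b_2 = 0.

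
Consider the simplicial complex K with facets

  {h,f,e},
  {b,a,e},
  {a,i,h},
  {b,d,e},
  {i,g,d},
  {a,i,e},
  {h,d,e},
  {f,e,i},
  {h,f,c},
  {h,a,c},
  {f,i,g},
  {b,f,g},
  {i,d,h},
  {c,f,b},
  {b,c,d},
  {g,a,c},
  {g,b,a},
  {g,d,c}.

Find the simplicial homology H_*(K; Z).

H_0 = Z,  H_1 = Z ⊕ Z_2,  H_2 = 0.

Fix the vertex order a < b < c < d < e < f < g < h < i and write every simplex with vertices in increasing order. Then dim K = 2 and the simplices of K are:

  0-simplices (9): a, b, c, d, e, f, g, h, i
  1-simplices (27): ab, ac, ae, ag, ah, ai, bc, bd, be, bf, bg, cd, cf, cg, ch, de, dg, dh, di, ef, eh, ei, fg, fh, fi, gi, hi
  2-simplices (18): abe, abg, acg, ach, aei, ahi, bcd, bcf, bde, bfg, cdg, cfh, deh, dgi, dhi, efh, efi, fgi

giving chain groups C_0 ≅ Z^9, C_1 ≅ Z^27, C_2 ≅ Z^18.

∂_1: C_1 → C_0 maps an edge to its endpoints' difference, ∂[p,q] = q − p.
This gives a 9×27 integer matrix of rank 8; reducing to Smith normal form yields diagonal entries (1,1,1,1,1,1,1,1).

The boundary map ∂_2: C_2 → C_1 sends each 2-simplex [p,q,r] to [q,r] − [p,r] + [p,q]. For instance
  ∂bde = de − be + bd,
  ∂abe = be − ae + ab.
The resulting 27×18 matrix has rank 18, and its Smith normal form has invariant factors (1,1,1,1,1,1,1,1,1,1,1,1,1,1,1,1,1,2).

From H_k ≅ ker(∂_k) / im(∂_{k+1}) we obtain:

  H_0: rank C_0 − rank ∂_1 = 9 − 8 = 1, and the invariant factors of ∂_1 are all 1, so H_0 ≅ Z.
  H_1: rank ker ∂_1 − rank ∂_2 = (27 − 8) − 18 = 1, and ∂_2 has invariant factor 2 > 1, so H_1 ≅ Z ⊕ Z_2.
  H_2: rank ker ∂_2 − rank ∂_3 = (18 − 18) − 0 = 0, and there is no ∂_3, so H_2 ≅ 0.

As a check, the Euler characteristic is 9 − 27 + 18 = 0, which agrees with 1 − 1 + 0 = 0.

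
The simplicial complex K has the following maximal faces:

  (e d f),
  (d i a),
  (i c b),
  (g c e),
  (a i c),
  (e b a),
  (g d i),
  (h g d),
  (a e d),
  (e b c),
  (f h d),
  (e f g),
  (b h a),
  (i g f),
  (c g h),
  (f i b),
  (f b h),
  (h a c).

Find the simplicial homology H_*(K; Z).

K has 9 vertices, 27 edges, 18 triangles.
rank ∂_0 = 0, rank ∂_1 = 8 ⇒ b_0 = 9 − 0 − 8 = 1; all invariant factors of ∂_1 are 1 so no torsion. So H_0 = Z.
rank ∂_1 = 8, rank ∂_2 = 18 ⇒ b_1 = 27 − 8 − 18 = 1; ∂_2 has invariant factor(s) [2] giving torsion. So H_1 = Z ⊕ Z_2.
rank ∂_2 = 18, rank ∂_3 = 0 ⇒ b_2 = 18 − 18 − 0 = 0. So H_2 = 0.

H_0 ≅ Z,  H_1 ≅ Z ⊕ Z_2,  H_2 = 0.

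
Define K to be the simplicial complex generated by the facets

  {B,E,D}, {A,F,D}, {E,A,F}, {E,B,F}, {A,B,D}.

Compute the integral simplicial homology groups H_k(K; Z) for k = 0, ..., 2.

H_0 ≅ Z,  H_1 ≅ Z,  H_2 = 0.

Order the vertices as A < B < D < E < F. Listing each simplex with vertices in this order, K has dimension 2 with simplices:

  0-simplices (5): A, B, D, E, F
  1-simplices (10): AB, AD, AE, AF, BD, BE, BF, DE, DF, EF
  2-simplices (5): ABD, ADF, AEF, BDE, BEF

so the chain groups are C_0 ≅ Z^5, C_1 ≅ Z^10, C_2 ≅ Z^5.

Boundary ∂_1: C_1 → C_0 is given by ∂[p,q] = [q] − [p].
This gives a 5×10 integer matrix of rank 4; reducing to Smith normal form yields diagonal entries (1,1,1,1).

The boundary map ∂_2: C_2 → C_1 sends each 2-simplex [p,q,r] to [q,r] − [p,r] + [p,q]. For instance
  ∂ADF = DF − AF + AD,
  ∂BDE = DE − BE + BD.
This gives a 10×5 integer matrix of rank 5; reducing to Smith normal form yields diagonal entries (1,1,1,1,1).

From H_k ≅ ker(∂_k) / im(∂_{k+1}) we obtain:

  H_0: rank C_0 − rank ∂_1 = 5 − 4 = 1, and the invariant factors of ∂_1 are all 1, so H_0 = Z.
  H_1: rank ker ∂_1 − rank ∂_2 = (10 − 4) − 5 = 1, and the invariant factors of ∂_2 are all 1, so H_1 = Z.
  H_2: rank ker ∂_2 − rank ∂_3 = (5 − 5) − 0 = 0, and there is no ∂_3, so H_2 = 0.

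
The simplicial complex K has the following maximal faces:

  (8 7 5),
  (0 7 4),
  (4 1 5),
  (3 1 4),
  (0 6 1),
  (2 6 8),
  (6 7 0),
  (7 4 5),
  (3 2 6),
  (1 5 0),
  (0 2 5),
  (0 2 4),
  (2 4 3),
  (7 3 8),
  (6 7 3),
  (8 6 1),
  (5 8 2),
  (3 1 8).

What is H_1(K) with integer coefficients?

Order the vertices as 0 < 1 < 2 < 3 < 4 < 5 < 6 < 7 < 8. Listing each simplex with vertices in this order, K has dimension 2 with simplices:

  0-simplices (9): [0], [1], [2], [3], [4], [5], [6], [7], [8]
  1-simplices (27): (27 of them)
  2-simplices (18): [0,1,5], [0,1,6], [0,2,4], [0,2,5], [0,4,7], [0,6,7], [1,3,4], [1,3,8], [1,4,5], [1,6,8], [2,3,4], [2,3,6], [2,5,8], [2,6,8], [3,6,7], [3,7,8], [4,5,7], [5,7,8]

so the chain groups are C_0 ≅ Z^9, C_1 ≅ Z^27, C_2 ≅ Z^18.

Boundary ∂_1: C_1 → C_0 is given by ∂[p,q] = [q] − [p]. For instance
  ∂[0,5] = [5] − [0].
As a 9×27 matrix over Z this has rank 8, with invariant factors (1,1,1,1,1,1,1,1).

Boundary ∂_2: C_2 → C_1 maps a triangle to the signed sum of its edges. For instance
  ∂[5,7,8] = [7,8] − [5,8] + [5,7],
  ∂[2,5,8] = [5,8] − [2,8] + [2,5].
The 27×18 boundary matrix has rank 18 and Smith normal form diag(1,1,1,1,1,1,1,1,1,1,1,1,1,1,1,1,1,2).

Computing H_k = (kernel of ∂_k) / (image of ∂_{k+1}):

  H_1: rank ker ∂_1 − rank ∂_2 = (27 − 8) − 18 = 1, and ∂_2 has invariant factor 2 > 1, so H_1 ≅ Z ⊕ Z_2.

H_1 ≅ Z ⊕ Z_2.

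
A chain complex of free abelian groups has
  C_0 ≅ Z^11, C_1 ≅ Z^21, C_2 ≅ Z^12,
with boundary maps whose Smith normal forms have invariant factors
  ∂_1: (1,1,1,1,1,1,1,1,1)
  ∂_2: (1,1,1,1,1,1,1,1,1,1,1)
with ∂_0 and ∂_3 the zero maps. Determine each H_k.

H_0: b_0 = 11 − 0 − 9 = 2; torsion from ∂_1 factors > 1: none. So H_0 ≅ Z^2.
H_1: b_1 = 21 − 9 − 11 = 1; torsion from ∂_2 factors > 1: none. So H_1 ≅ Z.
H_2: b_2 = 12 − 11 − 0 = 1; torsion from ∂_3 factors > 1: none. So H_2 ≅ Z.

H_0 ≅ Z^2,  H_1 ≅ Z,  H_2 ≅ Z.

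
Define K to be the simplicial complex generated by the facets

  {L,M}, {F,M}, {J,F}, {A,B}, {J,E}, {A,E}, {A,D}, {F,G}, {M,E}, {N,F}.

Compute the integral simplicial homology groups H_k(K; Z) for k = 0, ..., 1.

K has 10 vertices, 10 edges.
rank ∂_0 = 0, rank ∂_1 = 9 ⇒ b_0 = 10 − 0 − 9 = 1; all invariant factors of ∂_1 are 1 so no torsion. So H_0 ≅ Z.
rank ∂_1 = 9, rank ∂_2 = 0 ⇒ b_1 = 10 − 9 − 0 = 1. So H_1 ≅ Z.

H_0 ≅ Z,  H_1 ≅ Z.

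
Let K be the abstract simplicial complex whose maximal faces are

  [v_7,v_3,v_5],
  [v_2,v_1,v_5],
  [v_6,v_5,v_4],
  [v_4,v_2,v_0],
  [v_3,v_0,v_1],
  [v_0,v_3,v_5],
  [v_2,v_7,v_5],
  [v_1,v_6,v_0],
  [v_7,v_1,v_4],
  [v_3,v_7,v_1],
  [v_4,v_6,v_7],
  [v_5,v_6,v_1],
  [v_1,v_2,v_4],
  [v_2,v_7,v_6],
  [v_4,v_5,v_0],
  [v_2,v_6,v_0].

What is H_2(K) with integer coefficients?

Take the total order v_0 < v_1 < v_2 < v_3 < v_4 < v_5 < v_6 < v_7 on the vertex set. Then K (dimension 2) consists of the simplices:

  0-simplices (8): [v_0], [v_1], [v_2], [v_3], [v_4], [v_5], [v_6], [v_7]
  1-simplices (24): (24 of them)
  2-simplices (16): (16 of them)

so the chain groups are C_0 ≅ Z^8, C_1 ≅ Z^24, C_2 ≅ Z^16.

∂_1: C_1 → C_0 is given by ∂[p,q] = [q] − [p]. For instance
  ∂[v_0,v_5] = [v_5] − [v_0].
This gives a 8×24 integer matrix of rank 7; reducing to Smith normal form yields diagonal entries (1,1,1,1,1,1,1).

The boundary map ∂_2: C_2 → C_1 sends each 2-simplex [p,q,r] to [q,r] − [p,r] + [p,q]. For instance
  ∂[v_0,v_1,v_6] = [v_1,v_6] − [v_0,v_6] + [v_0,v_1],
  ∂[v_0,v_2,v_4] = [v_2,v_4] − [v_0,v_4] + [v_0,v_2].
The 24×16 boundary matrix has rank 15 and Smith normal form diag(1,1,1,1,1,1,1,1,1,1,1,1,1,1,1).

Now H_k = ker ∂_k / im ∂_{k+1}, so:

  H_2: rank ker ∂_2 − rank ∂_3 = (16 − 15) − 0 = 1, and there is no ∂_3, so H_2 ≅ Z.

(K is a triangulation of the torus T^2.)

H_2 = Z.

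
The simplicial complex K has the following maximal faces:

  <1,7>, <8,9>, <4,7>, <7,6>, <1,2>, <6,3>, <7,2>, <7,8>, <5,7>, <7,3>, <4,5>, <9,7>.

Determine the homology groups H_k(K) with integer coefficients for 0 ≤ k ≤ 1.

H_0 = Z,  H_1 = Z^4.

Fix the vertex order 1 < 2 < 3 < 4 < 5 < 6 < 7 < 8 < 9 and write every simplex with vertices in increasing order. Then dim K = 1 and the simplices of K are:

  0-simplices (9): [1], [2], [3], [4], [5], [6], [7], [8], [9]
  1-simplices (12): [1,2], [1,7], [2,7], [3,6], [3,7], [4,5], [4,7], [5,7], [6,7], [7,8], [7,9], [8,9]

giving chain groups C_0 ≅ Z^9, C_1 ≅ Z^12.

Boundary ∂_1: C_1 → C_0 maps an edge to its endpoints' difference, ∂[p,q] = q − p.
The 9×12 boundary matrix has rank 8 and Smith normal form diag(1,1,1,1,1,1,1,1).

From H_k ≅ ker(∂_k) / im(∂_{k+1}) we obtain:

  H_0: rank C_0 − rank ∂_1 = 9 − 8 = 1, and the invariant factors of ∂_1 are all 1, so H_0 = Z.
  H_1: rank ker ∂_1 − rank ∂_2 = (12 − 8) − 0 = 4, and there is no ∂_2, so H_1 = Z^4.

As a check, the Euler characteristic is 9 − 12 = -3, which agrees with 1 − 4 = -3.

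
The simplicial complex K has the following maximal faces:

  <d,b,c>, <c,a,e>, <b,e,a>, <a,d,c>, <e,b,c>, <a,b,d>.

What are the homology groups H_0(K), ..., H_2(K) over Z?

We work with the vertex ordering a < b < c < d < e. The simplices of K, each written with vertices in increasing order, are:

  0-simplices (5): a, b, c, d, e
  1-simplices (9): ab, ac, ad, ae, bc, bd, be, cd, ce
  2-simplices (6): abd, abe, acd, ace, bcd, bce

so the chain groups are C_0 ≅ Z^5, C_1 ≅ Z^9, C_2 ≅ Z^6.

The boundary map ∂_1: C_1 → C_0 is given by ∂[p,q] = [q] − [p].
The 5×9 boundary matrix has rank 4 and Smith normal form diag(1,1,1,1).

∂_2: C_2 → C_1 sends each 2-simplex [p,q,r] to [q,r] − [p,r] + [p,q]. For instance
  ∂bcd = cd − bd + bc,
  ∂ace = ce − ae + ac.
The resulting 9×6 matrix has rank 5, and its Smith normal form has invariant factors (1,1,1,1,1).

From H_k ≅ ker(∂_k) / im(∂_{k+1}) we obtain:

  H_0: rank C_0 − rank ∂_1 = 5 − 4 = 1, and the invariant factors of ∂_1 are all 1, so H_0 = Z.
  H_1: rank ker ∂_1 − rank ∂_2 = (9 − 4) − 5 = 0, and the invariant factors of ∂_2 are all 1, so H_1 = 0.
  H_2: rank ker ∂_2 − rank ∂_3 = (6 − 5) − 0 = 1, and there is no ∂_3, so H_2 = Z.

As a check, the Euler characteristic is 5 − 9 + 6 = 2, which agrees with 1 − 0 + 1 = 2.
(K is a triangulation of the 2-sphere S^2.)

H_0 ≅ Z,  H_1 = 0,  H_2 ≅ Z.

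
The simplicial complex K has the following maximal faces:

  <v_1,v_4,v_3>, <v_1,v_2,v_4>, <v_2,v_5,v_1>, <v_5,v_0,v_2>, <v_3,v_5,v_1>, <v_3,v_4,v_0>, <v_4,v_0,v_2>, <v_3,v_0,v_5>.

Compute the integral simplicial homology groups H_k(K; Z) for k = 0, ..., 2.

H_0 = Z,  H_1 = 0,  H_2 = Z.

K has 6 vertices, 12 edges, 8 triangles.
rank ∂_0 = 0, rank ∂_1 = 5 ⇒ b_0 = 6 − 0 − 5 = 1; all invariant factors of ∂_1 are 1 so no torsion. So H_0 ≅ Z.
rank ∂_1 = 5, rank ∂_2 = 7 ⇒ b_1 = 12 − 5 − 7 = 0; all invariant factors of ∂_2 are 1 so no torsion. So H_1 ≅ 0.
rank ∂_2 = 7, rank ∂_3 = 0 ⇒ b_2 = 8 − 7 − 0 = 1. So H_2 ≅ Z.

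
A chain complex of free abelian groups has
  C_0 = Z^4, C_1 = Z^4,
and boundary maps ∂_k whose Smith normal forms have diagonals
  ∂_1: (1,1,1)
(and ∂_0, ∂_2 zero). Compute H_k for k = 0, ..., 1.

H_0: b_0 = 4 − 0 − 3 = 1; torsion from ∂_1 factors > 1: none. So H_0 = Z.
H_1: b_1 = 4 − 3 − 0 = 1; torsion from ∂_2 factors > 1: none. So H_1 = Z.

H_0 = Z,  H_1 = Z.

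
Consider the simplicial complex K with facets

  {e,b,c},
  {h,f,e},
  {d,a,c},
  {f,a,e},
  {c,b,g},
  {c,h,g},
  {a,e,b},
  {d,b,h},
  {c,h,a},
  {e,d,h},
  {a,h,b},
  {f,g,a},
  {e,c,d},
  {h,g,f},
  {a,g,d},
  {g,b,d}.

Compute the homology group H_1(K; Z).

Fix the vertex order a < b < c < d < e < f < g < h and write every simplex with vertices in increasing order. Then dim K = 2 and the simplices of K are:

  0-simplices (8): a, b, c, d, e, f, g, h
  1-simplices (24): ab, ac, ad, ae, af, ag, ah, bc, bd, be, bg, bh, cd, ce, cg, ch, de, dg, dh, ef, eh, fg, fh, gh
  2-simplices (16): abe, abh, acd, ach, adg, aef, afg, bce, bcg, bdg, bdh, cde, cgh, deh, efh, fgh

giving chain groups C_0 ≅ Z^8, C_1 ≅ Z^24, C_2 ≅ Z^16.

Boundary ∂_1: C_1 → C_0 is given by ∂[p,q] = [q] − [p]. For instance
  ∂de = e − d.
As a 8×24 matrix over Z this has rank 7, with invariant factors (1,1,1,1,1,1,1).

The boundary map ∂_2: C_2 → C_1 maps a triangle to the signed sum of its edges. For instance
  ∂aef = ef − af + ae,
  ∂bdg = dg − bg + bd.
As a 24×16 matrix over Z this has rank 15, with invariant factors (1,1,1,1,1,1,1,1,1,1,1,1,1,1,1).

Now H_k = ker ∂_k / im ∂_{k+1}, so:

  H_1: rank ker ∂_1 − rank ∂_2 = (24 − 7) − 15 = 2, and the invariant factors of ∂_2 are all 1, so H_1 ≅ Z^2.

H_1 ≅ Z^2.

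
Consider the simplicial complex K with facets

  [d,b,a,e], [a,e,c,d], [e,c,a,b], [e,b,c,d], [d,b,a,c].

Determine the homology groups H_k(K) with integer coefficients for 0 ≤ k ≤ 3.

Order the vertices as a < b < c < d < e. Listing each simplex with vertices in this order, K has dimension 3 with simplices:

  0-simplices (5): a, b, c, d, e
  1-simplices (10): ab, ac, ad, ae, bc, bd, be, cd, ce, de
  2-simplices (10): abc, abd, abe, acd, ace, ade, bcd, bce, bde, cde
  3-simplices (5): abcd, abce, abde, acde, bcde

Hence C_0 ≅ Z^5, C_1 ≅ Z^10, C_2 ≅ Z^10, C_3 ≅ Z^5.

The boundary map ∂_1: C_1 → C_0 sends each edge [p,q] (with p < q) to q − p. For instance
  ∂bc = c − b.
The resulting 5×10 matrix has rank 4, and its Smith normal form has invariant factors (1,1,1,1).

Boundary ∂_2: C_2 → C_1 acts by ∂[p,q,r] = [q,r] − [p,r] + [p,q]. For instance
  ∂bce = ce − be + bc,
  ∂ade = de − ae + ad.
As a 10×10 matrix over Z this has rank 6, with invariant factors (1,1,1,1,1,1).

∂_3: C_3 → C_2 sends each 3-simplex σ to the alternating sum Σ_i (−1)^i (σ with its i-th vertex removed). For instance
  ∂abde = bde − ade + abe − abd,
  ∂abce = bce − ace + abe − abc.
The 10×5 boundary matrix has rank 4 and Smith normal form diag(1,1,1,1).

Now H_k = ker ∂_k / im ∂_{k+1}, so:

  H_0: rank C_0 − rank ∂_1 = 5 − 4 = 1, and the invariant factors of ∂_1 are all 1, so H_0 = Z.
  H_1: rank ker ∂_1 − rank ∂_2 = (10 − 4) − 6 = 0, and the invariant factors of ∂_2 are all 1, so H_1 = 0.
  H_2: rank ker ∂_2 − rank ∂_3 = (10 − 6) − 4 = 0, and the invariant factors of ∂_3 are all 1, so H_2 = 0.
  H_3: rank ker ∂_3 − rank ∂_4 = (5 − 4) − 0 = 1, and there is no ∂_4, so H_3 = Z.

H_0 = Z,  H_1 = 0,  H_2 = 0,  H_3 = Z.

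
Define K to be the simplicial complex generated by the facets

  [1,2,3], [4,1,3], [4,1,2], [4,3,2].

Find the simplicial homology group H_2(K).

H_2 ≅ Z.

We work with the vertex ordering 1 < 2 < 3 < 4. The simplices of K, each written with vertices in increasing order, are:

  0-simplices (4): [1], [2], [3], [4]
  1-simplices (6): [1,2], [1,3], [1,4], [2,3], [2,4], [3,4]
  2-simplices (4): [1,2,3], [1,2,4], [1,3,4], [2,3,4]

Hence C_0 ≅ Z^4, C_1 ≅ Z^6, C_2 ≅ Z^4.

The boundary map ∂_1: C_1 → C_0 sends each edge [p,q] (with p < q) to q − p.
As a 4×6 matrix over Z this has rank 3, with invariant factors (1,1,1).

The boundary map ∂_2: C_2 → C_1 acts by ∂[p,q,r] = [q,r] − [p,r] + [p,q]. For instance
  ∂[1,3,4] = [3,4] − [1,4] + [1,3],
  ∂[1,2,3] = [2,3] − [1,3] + [1,2].
The 6×4 boundary matrix has rank 3 and Smith normal form diag(1,1,1).

Now H_k = ker ∂_k / im ∂_{k+1}, so:

  H_2: rank ker ∂_2 − rank ∂_3 = (4 − 3) − 0 = 1, and there is no ∂_3, so H_2 = Z.

(K is a triangulation of the 2-sphere S^2.)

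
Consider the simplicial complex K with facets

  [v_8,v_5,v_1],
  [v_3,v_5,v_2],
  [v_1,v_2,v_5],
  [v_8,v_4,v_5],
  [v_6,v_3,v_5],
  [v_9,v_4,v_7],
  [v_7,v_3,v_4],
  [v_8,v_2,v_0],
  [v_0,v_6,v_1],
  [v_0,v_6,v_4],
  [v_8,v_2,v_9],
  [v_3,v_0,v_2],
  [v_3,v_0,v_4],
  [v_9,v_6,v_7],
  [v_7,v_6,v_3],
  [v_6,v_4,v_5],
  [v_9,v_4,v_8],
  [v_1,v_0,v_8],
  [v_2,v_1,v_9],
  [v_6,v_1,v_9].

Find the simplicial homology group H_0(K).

We work with the vertex ordering v_0 < v_1 < v_2 < v_3 < v_4 < v_5 < v_6 < v_7 < v_8 < v_9. The simplices of K, each written with vertices in increasing order, are:

  0-simplices (10): [v_0], [v_1], [v_2], [v_3], [v_4], [v_5], [v_6], [v_7], [v_8], [v_9]
  1-simplices (30): (30 of them)
  2-simplices (20): (20 of them)

so the chain groups are C_0 ≅ Z^10, C_1 ≅ Z^30, C_2 ≅ Z^20.

Boundary ∂_1: C_1 → C_0 maps an edge to its endpoints' difference, ∂[p,q] = q − p.
As a 10×30 matrix over Z this has rank 9, with invariant factors (1,1,1,1,1,1,1,1,1).

∂_2: C_2 → C_1 acts by ∂[p,q,r] = [q,r] − [p,r] + [p,q]. For instance
  ∂[v_0,v_1,v_8] = [v_1,v_8] − [v_0,v_8] + [v_0,v_1],
  ∂[v_1,v_2,v_9] = [v_2,v_9] − [v_1,v_9] + [v_1,v_2].
The resulting 30×20 matrix has rank 20, and its Smith normal form has invariant factors (1,1,1,1,1,1,1,1,1,1,1,1,1,1,1,1,1,1,1,2).

Computing H_k = (kernel of ∂_k) / (image of ∂_{k+1}):

  H_0: rank C_0 − rank ∂_1 = 10 − 9 = 1, and the invariant factors of ∂_1 are all 1, so H_0 = Z.

(K is a triangulation of the Klein bottle.)

H_0 ≅ Z.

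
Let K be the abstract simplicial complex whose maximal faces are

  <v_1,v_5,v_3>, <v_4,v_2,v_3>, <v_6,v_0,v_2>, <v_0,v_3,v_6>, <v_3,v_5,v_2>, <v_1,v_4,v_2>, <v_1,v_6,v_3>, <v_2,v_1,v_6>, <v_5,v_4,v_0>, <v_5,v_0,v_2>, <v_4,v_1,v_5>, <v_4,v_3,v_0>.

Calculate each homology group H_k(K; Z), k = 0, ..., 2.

Take the total order v_0 < v_1 < v_2 < v_3 < v_4 < v_5 < v_6 on the vertex set. Then K (dimension 2) consists of the simplices:

  0-simplices (7): [v_0], [v_1], [v_2], [v_3], [v_4], [v_5], [v_6]
  1-simplices (18): (18 of them)
  2-simplices (12): (12 of them)

so the chain groups are C_0 ≅ Z^7, C_1 ≅ Z^18, C_2 ≅ Z^12.

The boundary map ∂_1: C_1 → C_0 sends each edge [p,q] (with p < q) to q − p.
The resulting 7×18 matrix has rank 6, and its Smith normal form has invariant factors (1,1,1,1,1,1).

∂_2: C_2 → C_1 acts by ∂[p,q,r] = [q,r] − [p,r] + [p,q]. For instance
  ∂[v_1,v_3,v_6] = [v_3,v_6] − [v_1,v_6] + [v_1,v_3],
  ∂[v_0,v_2,v_5] = [v_2,v_5] − [v_0,v_5] + [v_0,v_2].
This gives a 18×12 integer matrix of rank 12; reducing to Smith normal form yields diagonal entries (1,1,1,1,1,1,1,1,1,1,1,2).

Now H_k = ker ∂_k / im ∂_{k+1}, so:

  H_0: rank C_0 − rank ∂_1 = 7 − 6 = 1, and the invariant factors of ∂_1 are all 1, so H_0 ≅ Z.
  H_1: rank ker ∂_1 − rank ∂_2 = (18 − 6) − 12 = 0, and ∂_2 has invariant factor 2 > 1, so H_1 ≅ Z/2Z.
  H_2: rank ker ∂_2 − rank ∂_3 = (12 − 12) − 0 = 0, and there is no ∂_3, so H_2 ≅ 0.

(K is a triangulation of the real projective plane RP^2.)

H_0 ≅ Z,  H_1 ≅ Z/2Z,  H_2 = 0.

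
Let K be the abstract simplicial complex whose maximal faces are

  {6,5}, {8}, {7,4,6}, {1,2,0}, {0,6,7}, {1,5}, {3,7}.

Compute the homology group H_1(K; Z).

We work with the vertex ordering 0 < 1 < 2 < 3 < 4 < 5 < 6 < 7 < 8. The simplices of K, each written with vertices in increasing order, are:

  0-simplices (9): [0], [1], [2], [3], [4], [5], [6], [7], [8]
  1-simplices (11): [0,1], [0,2], [0,6], [0,7], [1,2], [1,5], [3,7], [4,6], [4,7], [5,6], [6,7]
  2-simplices (3): [0,1,2], [0,6,7], [4,6,7]

giving chain groups C_0 ≅ Z^9, C_1 ≅ Z^11, C_2 ≅ Z^3.

Boundary ∂_1: C_1 → C_0 is given by ∂[p,q] = [q] − [p].
The 9×11 boundary matrix has rank 7 and Smith normal form diag(1,1,1,1,1,1,1).

∂_2: C_2 → C_1 maps a triangle to the signed sum of its edges. For instance
  ∂[0,6,7] = [6,7] − [0,7] + [0,6],
  ∂[0,1,2] = [1,2] − [0,2] + [0,1].
This gives a 11×3 integer matrix of rank 3; reducing to Smith normal form yields diagonal entries (1,1,1).

Reading off H_k = ker ∂_k / im ∂_{k+1}:

  H_1: rank ker ∂_1 − rank ∂_2 = (11 − 7) − 3 = 1, and the invariant factors of ∂_2 are all 1, so H_1 = Z.

H_1 ≅ Z.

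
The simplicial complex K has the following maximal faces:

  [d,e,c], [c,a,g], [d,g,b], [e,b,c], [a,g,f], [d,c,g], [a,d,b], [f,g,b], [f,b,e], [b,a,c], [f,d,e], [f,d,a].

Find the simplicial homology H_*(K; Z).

Take the total order a < b < c < d < e < f < g on the vertex set. Then K (dimension 2) consists of the simplices:

  0-simplices (7): a, b, c, d, e, f, g
  1-simplices (18): ab, ac, ad, af, ag, bc, bd, be, bf, bg, cd, ce, cg, de, df, dg, ef, fg
  2-simplices (12): abc, abd, acg, adf, afg, bce, bdg, bef, bfg, cde, cdg, def

so the chain groups are C_0 ≅ Z^7, C_1 ≅ Z^18, C_2 ≅ Z^12.

∂_1: C_1 → C_0 sends each edge [p,q] (with p < q) to q − p. For instance
  ∂ag = g − a.
The resulting 7×18 matrix has rank 6, and its Smith normal form has invariant factors (1,1,1,1,1,1).

The boundary map ∂_2: C_2 → C_1 sends each 2-simplex [p,q,r] to [q,r] − [p,r] + [p,q]. For instance
  ∂abd = bd − ad + ab,
  ∂abc = bc − ac + ab.
This gives a 18×12 integer matrix of rank 12; reducing to Smith normal form yields diagonal entries (1,1,1,1,1,1,1,1,1,1,1,2).

From H_k ≅ ker(∂_k) / im(∂_{k+1}) we obtain:

  H_0: rank C_0 − rank ∂_1 = 7 − 6 = 1, and the invariant factors of ∂_1 are all 1, so H_0 = Z.
  H_1: rank ker ∂_1 − rank ∂_2 = (18 − 6) − 12 = 0, and ∂_2 has invariant factor 2 > 1, so H_1 = Z/2.
  H_2: rank ker ∂_2 − rank ∂_3 = (12 − 12) − 0 = 0, and there is no ∂_3, so H_2 = 0.

As a check, the Euler characteristic is 7 − 18 + 12 = 1, which agrees with 1 − 0 + 0 = 1.

H_0 ≅ Z,  H_1 ≅ Z/2,  H_2 = 0.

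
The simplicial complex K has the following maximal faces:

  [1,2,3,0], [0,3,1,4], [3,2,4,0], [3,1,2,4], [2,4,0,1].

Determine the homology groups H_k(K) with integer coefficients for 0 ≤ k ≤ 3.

H_0 ≅ Z,  H_1 = 0,  H_2 = 0,  H_3 ≅ Z.

Order the vertices as 0 < 1 < 2 < 3 < 4. Listing each simplex with vertices in this order, K has dimension 3 with simplices:

  0-simplices (5): [0], [1], [2], [3], [4]
  1-simplices (10): [0,1], [0,2], [0,3], [0,4], [1,2], [1,3], [1,4], [2,3], [2,4], [3,4]
  2-simplices (10): [0,1,2], [0,1,3], [0,1,4], [0,2,3], [0,2,4], [0,3,4], [1,2,3], [1,2,4], [1,3,4], [2,3,4]
  3-simplices (5): [0,1,2,3], [0,1,2,4], [0,1,3,4], [0,2,3,4], [1,2,3,4]

so the chain groups are C_0 ≅ Z^5, C_1 ≅ Z^10, C_2 ≅ Z^10, C_3 ≅ Z^5.

∂_1: C_1 → C_0 is given by ∂[p,q] = [q] − [p]. For instance
  ∂[2,4] = [4] − [2].
This gives a 5×10 integer matrix of rank 4; reducing to Smith normal form yields diagonal entries (1,1,1,1).

The boundary map ∂_2: C_2 → C_1 maps a triangle to the signed sum of its edges. For instance
  ∂[1,2,3] = [2,3] − [1,3] + [1,2],
  ∂[2,3,4] = [3,4] − [2,4] + [2,3].
As a 10×10 matrix over Z this has rank 6, with invariant factors (1,1,1,1,1,1).

∂_3: C_3 → C_2 sends each 3-simplex σ to the alternating sum Σ_i (−1)^i (σ with its i-th vertex removed). For instance
  ∂[0,1,3,4] = [1,3,4] − [0,3,4] + [0,1,4] − [0,1,3],
  ∂[0,2,3,4] = [2,3,4] − [0,3,4] + [0,2,4] − [0,2,3].
As a 10×5 matrix over Z this has rank 4, with invariant factors (1,1,1,1).

Computing H_k = (kernel of ∂_k) / (image of ∂_{k+1}):

  H_0: rank C_0 − rank ∂_1 = 5 − 4 = 1, and the invariant factors of ∂_1 are all 1, so H_0 ≅ Z.
  H_1: rank ker ∂_1 − rank ∂_2 = (10 − 4) − 6 = 0, and the invariant factors of ∂_2 are all 1, so H_1 ≅ 0.
  H_2: rank ker ∂_2 − rank ∂_3 = (10 − 6) − 4 = 0, and the invariant factors of ∂_3 are all 1, so H_2 ≅ 0.
  H_3: rank ker ∂_3 − rank ∂_4 = (5 − 4) − 0 = 1, and there is no ∂_4, so H_3 ≅ Z.

(K is a triangulation of the 3-sphere S^3.)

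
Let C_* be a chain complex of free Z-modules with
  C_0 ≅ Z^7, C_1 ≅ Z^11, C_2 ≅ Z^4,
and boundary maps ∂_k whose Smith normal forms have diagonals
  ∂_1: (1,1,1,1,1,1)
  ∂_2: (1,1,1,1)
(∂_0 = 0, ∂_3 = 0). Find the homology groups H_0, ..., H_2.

H_0 = Z,  H_1 = Z,  H_2 = 0.

H_0: b_0 = 7 − 0 − 6 = 1; torsion from ∂_1 factors > 1: none. So H_0 = Z.
H_1: b_1 = 11 − 6 − 4 = 1; torsion from ∂_2 factors > 1: none. So H_1 = Z.
H_2: b_2 = 4 − 4 − 0 = 0; torsion from ∂_3 factors > 1: none. So H_2 = 0.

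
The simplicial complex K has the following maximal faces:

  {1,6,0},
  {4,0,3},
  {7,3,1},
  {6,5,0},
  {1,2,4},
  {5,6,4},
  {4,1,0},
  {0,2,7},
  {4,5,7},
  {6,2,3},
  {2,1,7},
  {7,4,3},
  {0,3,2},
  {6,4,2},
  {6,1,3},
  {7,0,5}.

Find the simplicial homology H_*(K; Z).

Take the total order 0 < 1 < 2 < 3 < 4 < 5 < 6 < 7 on the vertex set. Then K (dimension 2) consists of the simplices:

  0-simplices (8): [0], [1], [2], [3], [4], [5], [6], [7]
  1-simplices (24): (24 of them)
  2-simplices (16): [0,1,4], [0,1,6], [0,2,3], [0,2,7], [0,3,4], [0,5,6], [0,5,7], [1,2,4], [1,2,7], [1,3,6], [1,3,7], [2,3,6], [2,4,6], [3,4,7], [4,5,6], [4,5,7]

giving chain groups C_0 ≅ Z^8, C_1 ≅ Z^24, C_2 ≅ Z^16.

Boundary ∂_1: C_1 → C_0 is given by ∂[p,q] = [q] − [p].
The resulting 8×24 matrix has rank 7, and its Smith normal form has invariant factors (1,1,1,1,1,1,1).

Boundary ∂_2: C_2 → C_1 sends each 2-simplex [p,q,r] to [q,r] − [p,r] + [p,q]. For instance
  ∂[0,5,7] = [5,7] − [0,7] + [0,5],
  ∂[1,3,6] = [3,6] − [1,6] + [1,3].
The 24×16 boundary matrix has rank 15 and Smith normal form diag(1,1,1,1,1,1,1,1,1,1,1,1,1,1,1).

Now H_k = ker ∂_k / im ∂_{k+1}, so:

  H_0: rank C_0 − rank ∂_1 = 8 − 7 = 1, and the invariant factors of ∂_1 are all 1, so H_0 = Z.
  H_1: rank ker ∂_1 − rank ∂_2 = (24 − 7) − 15 = 2, and the invariant factors of ∂_2 are all 1, so H_1 = Z^2.
  H_2: rank ker ∂_2 − rank ∂_3 = (16 − 15) − 0 = 1, and there is no ∂_3, so H_2 = Z.

As a check, the Euler characteristic is 8 − 24 + 16 = 0, which agrees with 1 − 2 + 1 = 0.

H_0 = Z,  H_1 = Z^2,  H_2 = Z.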